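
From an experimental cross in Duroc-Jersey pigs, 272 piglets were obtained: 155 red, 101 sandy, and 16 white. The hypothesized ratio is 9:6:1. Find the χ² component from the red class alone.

0.026

Under the 9:6:1 hypothesis (Σ ratio = 16, N = 272):
  red: 272 × 9/16 = 153
  sandy: 272 × 6/16 = 102
  white: 272 × 1/16 = 17
Contribution of red: (155 − 153)² / 153 = 0.0261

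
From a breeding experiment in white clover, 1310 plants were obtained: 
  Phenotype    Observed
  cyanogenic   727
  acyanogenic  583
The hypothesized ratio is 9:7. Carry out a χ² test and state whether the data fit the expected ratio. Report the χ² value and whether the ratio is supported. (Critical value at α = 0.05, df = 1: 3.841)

The 9:7 ratio has 16 parts, so with N = 1310 the expected counts are:
  cyanogenic: 1310 × 9/16 = 736.875
  acyanogenic: 1310 × 7/16 = 573.125
χ² = Σ (O − E)² / E
  cyanogenic: (727 − 736.875)² / 736.875 = 0.1323
  acyanogenic: (583 − 573.125)² / 573.125 = 0.1701
χ² = 0.1323 + 0.1701 = 0.3024 ≈ 0.302
Degrees of freedom = 2 − 1 = 1; critical value at α = 0.05 is 3.841.
Since 0.302 < 3.841, we fail to reject the null hypothesis — the data are consistent with the 9:7 ratio.

0.302; consistent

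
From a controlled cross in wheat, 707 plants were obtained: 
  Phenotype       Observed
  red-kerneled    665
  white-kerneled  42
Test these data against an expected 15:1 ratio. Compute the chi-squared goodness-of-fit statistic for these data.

0.116

Expected counts for N = 707 under a 15:1 ratio (total parts = 16):
  red-kerneled: 707 × 15/16 = 662.8125
  white-kerneled: 707 × 1/16 = 44.1875
χ² = Σ (O − E)² / E
  red-kerneled: (665 − 662.8125)² / 662.8125 = 0.0072
  white-kerneled: (42 − 44.1875)² / 44.1875 = 0.1083
χ² = 0.0072 + 0.1083 = 0.1155 ≈ 0.116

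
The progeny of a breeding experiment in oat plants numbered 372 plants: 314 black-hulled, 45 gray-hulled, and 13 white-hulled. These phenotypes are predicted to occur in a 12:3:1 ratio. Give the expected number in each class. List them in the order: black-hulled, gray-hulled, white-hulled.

279, 69.75, 23.25

The 12:3:1 ratio has 16 parts, so with N = 372 the expected counts are:
  black-hulled: 372 × 12/16 = 279
  gray-hulled: 372 × 3/16 = 69.75
  white-hulled: 372 × 1/16 = 23.25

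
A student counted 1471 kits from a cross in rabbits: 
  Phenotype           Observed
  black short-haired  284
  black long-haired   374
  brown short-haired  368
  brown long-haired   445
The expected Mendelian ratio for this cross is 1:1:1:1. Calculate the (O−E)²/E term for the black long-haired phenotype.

Expected counts for N = 1471 under a 1:1:1:1 ratio (total parts = 4):
  black short-haired: 1471 × 1/4 = 367.75
  black long-haired: 1471 × 1/4 = 367.75
  brown short-haired: 1471 × 1/4 = 367.75
  brown long-haired: 1471 × 1/4 = 367.75
Contribution of black long-haired: (374 − 367.75)² / 367.75 = 0.1062

0.106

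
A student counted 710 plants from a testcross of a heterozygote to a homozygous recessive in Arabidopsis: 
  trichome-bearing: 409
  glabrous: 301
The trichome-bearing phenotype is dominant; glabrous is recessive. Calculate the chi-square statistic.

A testcross of a heterozygote (Aa × aa) gives a 1:1 phenotypic ratio.
Under the 1:1 hypothesis (Σ ratio = 2, N = 710):
  trichome-bearing: 710 × 1/2 = 355
  glabrous: 710 × 1/2 = 355
χ² = Σ (O − E)² / E
  trichome-bearing: (409 − 355)² / 355 = 8.2141
  glabrous: (301 − 355)² / 355 = 8.2141
χ² = 8.2141 + 8.2141 = 16.4282 ≈ 16.428

16.428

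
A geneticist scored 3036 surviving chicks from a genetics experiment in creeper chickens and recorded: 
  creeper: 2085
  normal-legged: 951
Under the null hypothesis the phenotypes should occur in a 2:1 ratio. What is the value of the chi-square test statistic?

5.515

Under the 2:1 hypothesis (Σ ratio = 3, N = 3036):
  creeper: 3036 × 2/3 = 2024
  normal-legged: 3036 × 1/3 = 1012
χ² = Σ (O − E)² / E
  creeper: (2085 − 2024)² / 2024 = 1.8384
  normal-legged: (951 − 1012)² / 1012 = 3.6769
χ² = 1.8384 + 3.6769 = 5.5153 ≈ 5.515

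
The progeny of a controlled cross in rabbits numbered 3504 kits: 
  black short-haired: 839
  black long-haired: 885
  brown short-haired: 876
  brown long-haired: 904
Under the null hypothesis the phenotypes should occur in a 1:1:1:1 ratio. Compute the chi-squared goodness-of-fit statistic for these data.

Expected counts for N = 3504 under a 1:1:1:1 ratio (total parts = 4):
  black short-haired: 3504 × 1/4 = 876
  black long-haired: 3504 × 1/4 = 876
  brown short-haired: 3504 × 1/4 = 876
  brown long-haired: 3504 × 1/4 = 876
χ² = Σ (O − E)² / E
  black short-haired: (839 − 876)² / 876 = 1.5628
  black long-haired: (885 − 876)² / 876 = 0.0925
  brown short-haired: (876 − 876)² / 876 = 0.0000
  brown long-haired: (904 − 876)² / 876 = 0.8950
χ² = 1.5628 + 0.0925 + 0.0000 + 0.8950 = 2.5503 ≈ 2.550

2.550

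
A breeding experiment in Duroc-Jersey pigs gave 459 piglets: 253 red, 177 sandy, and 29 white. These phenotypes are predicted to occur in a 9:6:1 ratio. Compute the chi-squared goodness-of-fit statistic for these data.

0.246

Expected counts for N = 459 under a 9:6:1 ratio (total parts = 16):
  red: 459 × 9/16 = 258.1875
  sandy: 459 × 6/16 = 172.125
  white: 459 × 1/16 = 28.6875
χ² = Σ (O − E)² / E
  red: (253 − 258.1875)² / 258.1875 = 0.1042
  sandy: (177 − 172.125)² / 172.125 = 0.1381
  white: (29 − 28.6875)² / 28.6875 = 0.0034
χ² = 0.1042 + 0.1381 + 0.0034 = 0.2457 ≈ 0.246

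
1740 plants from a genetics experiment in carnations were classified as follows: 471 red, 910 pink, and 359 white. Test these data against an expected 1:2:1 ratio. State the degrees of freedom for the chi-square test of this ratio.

A goodness-of-fit test with 3 phenotype classes has df = 3 − 1 = 2.

2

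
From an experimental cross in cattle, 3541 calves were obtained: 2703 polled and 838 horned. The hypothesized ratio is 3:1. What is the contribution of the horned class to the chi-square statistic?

2.522

The 3:1 ratio has 4 parts, so with N = 3541 the expected counts are:
  polled: 3541 × 3/4 = 2655.75
  horned: 3541 × 1/4 = 885.25
Contribution of horned: (838 − 885.25)² / 885.25 = 2.5220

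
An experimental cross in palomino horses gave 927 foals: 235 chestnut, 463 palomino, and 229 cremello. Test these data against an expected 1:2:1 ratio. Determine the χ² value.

The 1:2:1 ratio has 4 parts, so with N = 927 the expected counts are:
  chestnut: 927 × 1/4 = 231.75
  palomino: 927 × 2/4 = 463.5
  cremello: 927 × 1/4 = 231.75
χ² = Σ (O − E)² / E
  chestnut: (235 − 231.75)² / 231.75 = 0.0456
  palomino: (463 − 463.5)² / 463.5 = 0.0005
  cremello: (229 − 231.75)² / 231.75 = 0.0326
χ² = 0.0456 + 0.0005 + 0.0326 = 0.0787 ≈ 0.079

0.079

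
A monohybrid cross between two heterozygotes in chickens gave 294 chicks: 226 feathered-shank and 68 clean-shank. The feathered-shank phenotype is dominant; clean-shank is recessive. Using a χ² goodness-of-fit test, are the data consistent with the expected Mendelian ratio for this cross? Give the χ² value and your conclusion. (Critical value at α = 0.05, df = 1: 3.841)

For a monohybrid cross between heterozygotes with complete dominance, the expected phenotypic ratio is 3:1.
Under the 3:1 hypothesis (Σ ratio = 4, N = 294):
  feathered-shank: 294 × 3/4 = 220.5
  clean-shank: 294 × 1/4 = 73.5
χ² = Σ (O − E)² / E
  feathered-shank: (226 − 220.5)² / 220.5 = 0.1372
  clean-shank: (68 − 73.5)² / 73.5 = 0.4116
χ² = 0.1372 + 0.4116 = 0.5488 ≈ 0.549
Degrees of freedom = 2 − 1 = 1; critical value at α = 0.05 is 3.841.
Since 0.549 < 3.841, we fail to reject the null hypothesis — the data are consistent with the 3:1 ratio.

0.549; consistent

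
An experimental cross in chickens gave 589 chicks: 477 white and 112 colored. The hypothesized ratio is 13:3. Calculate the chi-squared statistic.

Total ratio parts = 16. Expected numbers out of 589:
  white: 589 × 13/16 = 478.5625
  colored: 589 × 3/16 = 110.4375
χ² = Σ (O − E)² / E
  white: (477 − 478.5625)² / 478.5625 = 0.0051
  colored: (112 − 110.4375)² / 110.4375 = 0.0221
χ² = 0.0051 + 0.0221 = 0.0272 ≈ 0.027

0.027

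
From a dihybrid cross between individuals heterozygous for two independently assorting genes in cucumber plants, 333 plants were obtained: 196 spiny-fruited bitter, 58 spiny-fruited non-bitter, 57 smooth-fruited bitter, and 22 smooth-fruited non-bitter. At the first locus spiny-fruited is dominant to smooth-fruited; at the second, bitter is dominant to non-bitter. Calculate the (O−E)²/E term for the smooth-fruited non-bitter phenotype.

0.068

A dihybrid F₂ with independent assortment and complete dominance at both loci gives a 9:3:3:1 phenotypic ratio.
Expected counts for N = 333 under a 9:3:3:1 ratio (total parts = 16):
  spiny-fruited bitter: 333 × 9/16 = 187.3125
  spiny-fruited non-bitter: 333 × 3/16 = 62.4375
  smooth-fruited bitter: 333 × 3/16 = 62.4375
  smooth-fruited non-bitter: 333 × 1/16 = 20.8125
Contribution of smooth-fruited non-bitter: (22 − 20.8125)² / 20.8125 = 0.0678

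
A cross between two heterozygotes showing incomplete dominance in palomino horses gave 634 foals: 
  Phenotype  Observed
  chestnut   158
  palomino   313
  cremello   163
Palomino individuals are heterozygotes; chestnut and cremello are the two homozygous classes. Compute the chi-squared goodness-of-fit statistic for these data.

With incomplete dominance, a heterozygote × heterozygote cross gives a 1:2:1 phenotypic ratio.
Total ratio parts = 4. Expected numbers out of 634:
  chestnut: 634 × 1/4 = 158.5
  palomino: 634 × 2/4 = 317
  cremello: 634 × 1/4 = 158.5
χ² = Σ (O − E)² / E
  chestnut: (158 − 158.5)² / 158.5 = 0.0016
  palomino: (313 − 317)² / 317 = 0.0505
  cremello: (163 − 158.5)² / 158.5 = 0.1278
χ² = 0.0016 + 0.0505 + 0.1278 = 0.1799 ≈ 0.180

0.180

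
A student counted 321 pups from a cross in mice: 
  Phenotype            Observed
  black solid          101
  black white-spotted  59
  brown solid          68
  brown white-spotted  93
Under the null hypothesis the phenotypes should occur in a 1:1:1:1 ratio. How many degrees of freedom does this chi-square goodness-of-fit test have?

A goodness-of-fit test with 4 phenotype classes has df = 4 − 1 = 3.

3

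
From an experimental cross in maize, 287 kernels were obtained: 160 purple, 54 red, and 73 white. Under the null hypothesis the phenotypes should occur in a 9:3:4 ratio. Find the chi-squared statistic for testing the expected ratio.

0.035

The 9:3:4 ratio has 16 parts, so with N = 287 the expected counts are:
  purple: 287 × 9/16 = 161.4375
  red: 287 × 3/16 = 53.8125
  white: 287 × 4/16 = 71.75
χ² = Σ (O − E)² / E
  purple: (160 − 161.4375)² / 161.4375 = 0.0128
  red: (54 − 53.8125)² / 53.8125 = 0.0007
  white: (73 − 71.75)² / 71.75 = 0.0218
χ² = 0.0128 + 0.0007 + 0.0218 = 0.0353 ≈ 0.035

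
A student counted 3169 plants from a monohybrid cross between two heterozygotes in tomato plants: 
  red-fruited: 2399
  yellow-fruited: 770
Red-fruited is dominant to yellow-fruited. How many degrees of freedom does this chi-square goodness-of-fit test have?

For a monohybrid cross between heterozygotes with complete dominance, the expected phenotypic ratio is 3:1.
A goodness-of-fit test with 2 phenotype classes has df = 2 − 1 = 1.

1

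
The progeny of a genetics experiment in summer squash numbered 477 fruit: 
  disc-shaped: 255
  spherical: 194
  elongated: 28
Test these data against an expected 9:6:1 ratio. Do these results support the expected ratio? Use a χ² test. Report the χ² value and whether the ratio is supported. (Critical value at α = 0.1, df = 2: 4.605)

2.050; consistent

Total ratio parts = 16. Expected numbers out of 477:
  disc-shaped: 477 × 9/16 = 268.3125
  spherical: 477 × 6/16 = 178.875
  elongated: 477 × 1/16 = 29.8125
χ² = Σ (O − E)² / E
  disc-shaped: (255 − 268.3125)² / 268.3125 = 0.6605
  spherical: (194 − 178.875)² / 178.875 = 1.2789
  elongated: (28 − 29.8125)² / 29.8125 = 0.1102
χ² = 0.6605 + 1.2789 + 0.1102 = 2.0496 ≈ 2.050
Degrees of freedom = 3 − 1 = 2; critical value at α = 0.1 is 4.605.
Since 2.050 < 4.605, we fail to reject the null hypothesis — the data are consistent with the 9:6:1 ratio.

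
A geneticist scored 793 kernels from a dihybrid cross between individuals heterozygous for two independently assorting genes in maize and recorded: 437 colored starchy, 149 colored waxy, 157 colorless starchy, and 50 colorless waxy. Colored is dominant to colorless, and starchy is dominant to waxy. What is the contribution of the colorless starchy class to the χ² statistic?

A dihybrid F₂ with independent assortment and complete dominance at both loci gives a 9:3:3:1 phenotypic ratio.
Under the 9:3:3:1 hypothesis (Σ ratio = 16, N = 793):
  colored starchy: 793 × 9/16 = 446.0625
  colored waxy: 793 × 3/16 = 148.6875
  colorless starchy: 793 × 3/16 = 148.6875
  colorless waxy: 793 × 1/16 = 49.5625
Contribution of colorless starchy: (157 − 148.6875)² / 148.6875 = 0.4647

0.465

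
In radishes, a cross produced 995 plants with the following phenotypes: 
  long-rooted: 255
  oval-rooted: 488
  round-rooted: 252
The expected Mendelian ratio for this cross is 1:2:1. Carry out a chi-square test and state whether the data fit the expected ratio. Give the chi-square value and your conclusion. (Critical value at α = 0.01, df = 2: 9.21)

0.381; consistent

Total ratio parts = 4. Expected numbers out of 995:
  long-rooted: 995 × 1/4 = 248.75
  oval-rooted: 995 × 2/4 = 497.5
  round-rooted: 995 × 1/4 = 248.75
χ² = Σ (O − E)² / E
  long-rooted: (255 − 248.75)² / 248.75 = 0.1570
  oval-rooted: (488 − 497.5)² / 497.5 = 0.1814
  round-rooted: (252 − 248.75)² / 248.75 = 0.0425
χ² = 0.1570 + 0.1814 + 0.0425 = 0.3809 ≈ 0.381
Degrees of freedom = 3 − 1 = 2; critical value at α = 0.01 is 9.21.
Since 0.381 < 9.21, we fail to reject the null hypothesis — the data are consistent with the 1:2:1 ratio.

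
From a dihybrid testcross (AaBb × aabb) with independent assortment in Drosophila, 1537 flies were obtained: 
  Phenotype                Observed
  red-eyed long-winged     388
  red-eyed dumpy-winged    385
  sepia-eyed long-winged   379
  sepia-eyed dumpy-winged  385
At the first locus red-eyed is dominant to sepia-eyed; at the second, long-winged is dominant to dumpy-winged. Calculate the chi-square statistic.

A dihybrid testcross with independent assortment gives a 1:1:1:1 ratio.
Under the 1:1:1:1 hypothesis (Σ ratio = 4, N = 1537):
  red-eyed long-winged: 1537 × 1/4 = 384.25
  red-eyed dumpy-winged: 1537 × 1/4 = 384.25
  sepia-eyed long-winged: 1537 × 1/4 = 384.25
  sepia-eyed dumpy-winged: 1537 × 1/4 = 384.25
χ² = Σ (O − E)² / E
  red-eyed long-winged: (388 − 384.25)² / 384.25 = 0.0366
  red-eyed dumpy-winged: (385 − 384.25)² / 384.25 = 0.0015
  sepia-eyed long-winged: (379 − 384.25)² / 384.25 = 0.0717
  sepia-eyed dumpy-winged: (385 − 384.25)² / 384.25 = 0.0015
χ² = 0.0366 + 0.0015 + 0.0717 + 0.0015 = 0.1113 ≈ 0.111

0.111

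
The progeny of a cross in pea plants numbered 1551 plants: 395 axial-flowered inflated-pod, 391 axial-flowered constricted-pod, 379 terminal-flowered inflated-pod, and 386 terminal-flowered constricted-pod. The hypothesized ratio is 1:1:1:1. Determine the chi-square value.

0.368

Under the 1:1:1:1 hypothesis (Σ ratio = 4, N = 1551):
  axial-flowered inflated-pod: 1551 × 1/4 = 387.75
  axial-flowered constricted-pod: 1551 × 1/4 = 387.75
  terminal-flowered inflated-pod: 1551 × 1/4 = 387.75
  terminal-flowered constricted-pod: 1551 × 1/4 = 387.75
χ² = Σ (O − E)² / E
  axial-flowered inflated-pod: (395 − 387.75)² / 387.75 = 0.1356
  axial-flowered constricted-pod: (391 − 387.75)² / 387.75 = 0.0272
  terminal-flowered inflated-pod: (379 − 387.75)² / 387.75 = 0.1975
  terminal-flowered constricted-pod: (386 − 387.75)² / 387.75 = 0.0079
χ² = 0.1356 + 0.0272 + 0.1975 + 0.0079 = 0.3682 ≈ 0.368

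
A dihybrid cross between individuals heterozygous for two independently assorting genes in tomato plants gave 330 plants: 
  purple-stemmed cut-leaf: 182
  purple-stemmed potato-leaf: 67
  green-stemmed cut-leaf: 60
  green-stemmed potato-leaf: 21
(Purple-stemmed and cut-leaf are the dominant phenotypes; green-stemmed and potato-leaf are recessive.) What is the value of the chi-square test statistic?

0.559

A dihybrid F₂ with independent assortment and complete dominance at both loci gives a 9:3:3:1 phenotypic ratio.
The 9:3:3:1 ratio has 16 parts, so with N = 330 the expected counts are:
  purple-stemmed cut-leaf: 330 × 9/16 = 185.625
  purple-stemmed potato-leaf: 330 × 3/16 = 61.875
  green-stemmed cut-leaf: 330 × 3/16 = 61.875
  green-stemmed potato-leaf: 330 × 1/16 = 20.625
χ² = Σ (O − E)² / E
  purple-stemmed cut-leaf: (182 − 185.625)² / 185.625 = 0.0708
  purple-stemmed potato-leaf: (67 − 61.875)² / 61.875 = 0.4245
  green-stemmed cut-leaf: (60 − 61.875)² / 61.875 = 0.0568
  green-stemmed potato-leaf: (21 − 20.625)² / 20.625 = 0.0068
χ² = 0.0708 + 0.4245 + 0.0568 + 0.0068 = 0.5589 ≈ 0.559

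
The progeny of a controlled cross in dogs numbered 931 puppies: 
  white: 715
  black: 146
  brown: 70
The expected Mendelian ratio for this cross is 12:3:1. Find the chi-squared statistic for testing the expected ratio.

Total ratio parts = 16. Expected numbers out of 931:
  white: 931 × 12/16 = 698.25
  black: 931 × 3/16 = 174.5625
  brown: 931 × 1/16 = 58.1875
χ² = Σ (O − E)² / E
  white: (715 − 698.25)² / 698.25 = 0.4018
  black: (146 − 174.5625)² / 174.5625 = 4.6735
  brown: (70 − 58.1875)² / 58.1875 = 2.3980
χ² = 0.4018 + 4.6735 + 2.3980 = 7.4733 ≈ 7.473

7.473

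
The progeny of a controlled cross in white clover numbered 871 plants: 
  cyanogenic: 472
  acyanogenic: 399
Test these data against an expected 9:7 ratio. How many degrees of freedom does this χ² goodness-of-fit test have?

A goodness-of-fit test with 2 phenotype classes has df = 2 − 1 = 1.

1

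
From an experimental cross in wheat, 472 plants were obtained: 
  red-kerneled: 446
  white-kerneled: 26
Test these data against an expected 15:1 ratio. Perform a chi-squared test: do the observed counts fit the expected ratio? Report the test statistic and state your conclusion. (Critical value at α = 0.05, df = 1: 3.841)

0.443; consistent

Expected counts for N = 472 under a 15:1 ratio (total parts = 16):
  red-kerneled: 472 × 15/16 = 442.5
  white-kerneled: 472 × 1/16 = 29.5
χ² = Σ (O − E)² / E
  red-kerneled: (446 − 442.5)² / 442.5 = 0.0277
  white-kerneled: (26 − 29.5)² / 29.5 = 0.4153
χ² = 0.0277 + 0.4153 = 0.443
Degrees of freedom = 2 − 1 = 1; critical value at α = 0.05 is 3.841.
Since 0.443 < 3.841, we fail to reject the null hypothesis — the data are consistent with the 15:1 ratio.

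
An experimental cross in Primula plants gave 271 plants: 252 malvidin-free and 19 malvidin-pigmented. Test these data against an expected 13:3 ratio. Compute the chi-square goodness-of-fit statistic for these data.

Under the 13:3 hypothesis (Σ ratio = 16, N = 271):
  malvidin-free: 271 × 13/16 = 220.1875
  malvidin-pigmented: 271 × 3/16 = 50.8125
χ² = Σ (O − E)² / E
  malvidin-free: (252 − 220.1875)² / 220.1875 = 4.5962
  malvidin-pigmented: (19 − 50.8125)² / 50.8125 = 19.9171
χ² = 4.5962 + 19.9171 = 24.5133 ≈ 24.513

24.513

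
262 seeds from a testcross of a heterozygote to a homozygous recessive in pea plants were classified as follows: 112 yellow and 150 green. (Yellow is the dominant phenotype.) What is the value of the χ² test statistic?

5.511

A testcross of a heterozygote (Aa × aa) gives a 1:1 phenotypic ratio.
Expected counts for N = 262 under a 1:1 ratio (total parts = 2):
  yellow: 262 × 1/2 = 131
  green: 262 × 1/2 = 131
χ² = Σ (O − E)² / E
  yellow: (112 − 131)² / 131 = 2.7557
  green: (150 − 131)² / 131 = 2.7557
χ² = 2.7557 + 2.7557 = 5.5114 ≈ 5.511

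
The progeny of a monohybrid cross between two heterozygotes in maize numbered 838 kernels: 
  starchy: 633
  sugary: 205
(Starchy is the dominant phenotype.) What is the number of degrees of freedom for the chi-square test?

1

For a monohybrid cross between heterozygotes with complete dominance, the expected phenotypic ratio is 3:1.
A goodness-of-fit test with 2 phenotype classes has df = 2 − 1 = 1.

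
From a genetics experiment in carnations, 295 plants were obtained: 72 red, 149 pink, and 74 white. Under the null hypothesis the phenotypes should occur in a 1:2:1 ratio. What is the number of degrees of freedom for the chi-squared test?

2

A goodness-of-fit test with 3 phenotype classes has df = 3 − 1 = 2.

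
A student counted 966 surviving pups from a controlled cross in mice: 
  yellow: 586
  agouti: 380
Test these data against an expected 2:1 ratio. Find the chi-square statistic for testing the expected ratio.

15.671

Expected counts for N = 966 under a 2:1 ratio (total parts = 3):
  yellow: 966 × 2/3 = 644
  agouti: 966 × 1/3 = 322
χ² = Σ (O − E)² / E
  yellow: (586 − 644)² / 644 = 5.2236
  agouti: (380 − 322)² / 322 = 10.4472
χ² = 5.2236 + 10.4472 = 15.6708 ≈ 15.671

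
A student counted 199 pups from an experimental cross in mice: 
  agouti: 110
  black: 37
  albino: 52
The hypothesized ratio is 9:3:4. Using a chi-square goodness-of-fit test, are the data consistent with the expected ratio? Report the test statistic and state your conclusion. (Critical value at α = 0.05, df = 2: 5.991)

0.138; consistent

Total ratio parts = 16. Expected numbers out of 199:
  agouti: 199 × 9/16 = 111.9375
  black: 199 × 3/16 = 37.3125
  albino: 199 × 4/16 = 49.75
χ² = Σ (O − E)² / E
  agouti: (110 − 111.9375)² / 111.9375 = 0.0335
  black: (37 − 37.3125)² / 37.3125 = 0.0026
  albino: (52 − 49.75)² / 49.75 = 0.1018
χ² = 0.0335 + 0.0026 + 0.1018 = 0.1379 ≈ 0.138
Degrees of freedom = 3 − 1 = 2; critical value at α = 0.05 is 5.991.
Since 0.138 < 5.991, we fail to reject the null hypothesis — the data are consistent with the 9:3:4 ratio.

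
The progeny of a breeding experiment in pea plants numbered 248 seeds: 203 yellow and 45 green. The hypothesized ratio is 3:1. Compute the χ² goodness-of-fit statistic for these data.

The 3:1 ratio has 4 parts, so with N = 248 the expected counts are:
  yellow: 248 × 3/4 = 186
  green: 248 × 1/4 = 62
χ² = Σ (O − E)² / E
  yellow: (203 − 186)² / 186 = 1.5538
  green: (45 − 62)² / 62 = 4.6613
χ² = 1.5538 + 4.6613 = 6.2151 ≈ 6.215

6.215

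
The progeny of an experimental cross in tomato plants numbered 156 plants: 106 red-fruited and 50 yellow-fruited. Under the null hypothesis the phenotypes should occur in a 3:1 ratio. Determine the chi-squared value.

Expected counts for N = 156 under a 3:1 ratio (total parts = 4):
  red-fruited: 156 × 3/4 = 117
  yellow-fruited: 156 × 1/4 = 39
χ² = Σ (O − E)² / E
  red-fruited: (106 − 117)² / 117 = 1.0342
  yellow-fruited: (50 − 39)² / 39 = 3.1026
χ² = 1.0342 + 3.1026 = 4.1368 ≈ 4.137

4.137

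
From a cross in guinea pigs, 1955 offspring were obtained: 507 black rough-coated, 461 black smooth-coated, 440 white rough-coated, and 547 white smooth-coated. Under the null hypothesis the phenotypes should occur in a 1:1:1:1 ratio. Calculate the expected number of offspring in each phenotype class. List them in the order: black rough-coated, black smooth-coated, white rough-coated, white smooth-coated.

488.75, 488.75, 488.75, 488.75

The 1:1:1:1 ratio has 4 parts, so with N = 1955 the expected counts are:
  black rough-coated: 1955 × 1/4 = 488.75
  black smooth-coated: 1955 × 1/4 = 488.75
  white rough-coated: 1955 × 1/4 = 488.75
  white smooth-coated: 1955 × 1/4 = 488.75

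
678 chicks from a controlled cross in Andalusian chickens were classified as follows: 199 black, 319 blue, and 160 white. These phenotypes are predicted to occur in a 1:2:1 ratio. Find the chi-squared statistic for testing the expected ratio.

Under the 1:2:1 hypothesis (Σ ratio = 4, N = 678):
  black: 678 × 1/4 = 169.5
  blue: 678 × 2/4 = 339
  white: 678 × 1/4 = 169.5
χ² = Σ (O − E)² / E
  black: (199 − 169.5)² / 169.5 = 5.1342
  blue: (319 − 339)² / 339 = 1.1799
  white: (160 − 169.5)² / 169.5 = 0.5324
χ² = 5.1342 + 1.1799 + 0.5324 = 6.8465 ≈ 6.847

6.847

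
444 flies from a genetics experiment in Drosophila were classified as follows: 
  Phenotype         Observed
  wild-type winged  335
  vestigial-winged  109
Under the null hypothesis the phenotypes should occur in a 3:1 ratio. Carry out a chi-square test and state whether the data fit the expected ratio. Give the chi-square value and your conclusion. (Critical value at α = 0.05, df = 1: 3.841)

Total ratio parts = 4. Expected numbers out of 444:
  wild-type winged: 444 × 3/4 = 333
  vestigial-winged: 444 × 1/4 = 111
χ² = Σ (O − E)² / E
  wild-type winged: (335 − 333)² / 333 = 0.0120
  vestigial-winged: (109 − 111)² / 111 = 0.0360
χ² = 0.0120 + 0.0360 = 0.048
Degrees of freedom = 2 − 1 = 1; critical value at α = 0.05 is 3.841.
Since 0.048 < 3.841, we fail to reject the null hypothesis — the data are consistent with the 3:1 ratio.

0.048; consistent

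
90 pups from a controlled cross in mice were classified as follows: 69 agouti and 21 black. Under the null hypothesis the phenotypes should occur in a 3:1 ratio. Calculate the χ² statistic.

0.133

The 3:1 ratio has 4 parts, so with N = 90 the expected counts are:
  agouti: 90 × 3/4 = 67.5
  black: 90 × 1/4 = 22.5
χ² = Σ (O − E)² / E
  agouti: (69 − 67.5)² / 67.5 = 0.0333
  black: (21 − 22.5)² / 22.5 = 0.1000
χ² = 0.0333 + 0.1000 = 0.1333 ≈ 0.133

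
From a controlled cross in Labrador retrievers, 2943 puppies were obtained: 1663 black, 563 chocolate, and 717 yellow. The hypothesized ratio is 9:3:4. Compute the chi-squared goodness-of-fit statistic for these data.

0.739

Expected counts for N = 2943 under a 9:3:4 ratio (total parts = 16):
  black: 2943 × 9/16 = 1655.4375
  chocolate: 2943 × 3/16 = 551.8125
  yellow: 2943 × 4/16 = 735.75
χ² = Σ (O − E)² / E
  black: (1663 − 1655.4375)² / 1655.4375 = 0.0345
  chocolate: (563 − 551.8125)² / 551.8125 = 0.2268
  yellow: (717 − 735.75)² / 735.75 = 0.4778
χ² = 0.0345 + 0.2268 + 0.4778 = 0.7391 ≈ 0.739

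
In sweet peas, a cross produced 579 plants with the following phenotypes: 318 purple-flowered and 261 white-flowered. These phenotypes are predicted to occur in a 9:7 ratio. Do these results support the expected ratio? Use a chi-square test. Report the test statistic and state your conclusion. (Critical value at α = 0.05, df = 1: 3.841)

The 9:7 ratio has 16 parts, so with N = 579 the expected counts are:
  purple-flowered: 579 × 9/16 = 325.6875
  white-flowered: 579 × 7/16 = 253.3125
χ² = Σ (O − E)² / E
  purple-flowered: (318 − 325.6875)² / 325.6875 = 0.1815
  white-flowered: (261 − 253.3125)² / 253.3125 = 0.2333
χ² = 0.1815 + 0.2333 = 0.4148 ≈ 0.415
Degrees of freedom = 2 − 1 = 1; critical value at α = 0.05 is 3.841.
Since 0.415 < 3.841, we fail to reject the null hypothesis — the data are consistent with the 9:7 ratio.

0.415; consistent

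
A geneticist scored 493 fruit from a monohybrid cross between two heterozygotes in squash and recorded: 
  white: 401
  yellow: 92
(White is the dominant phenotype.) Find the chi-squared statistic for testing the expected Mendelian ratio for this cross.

10.565

For a monohybrid cross between heterozygotes with complete dominance, the expected phenotypic ratio is 3:1.
Total ratio parts = 4. Expected numbers out of 493:
  white: 493 × 3/4 = 369.75
  yellow: 493 × 1/4 = 123.25
χ² = Σ (O − E)² / E
  white: (401 − 369.75)² / 369.75 = 2.6411
  yellow: (92 − 123.25)² / 123.25 = 7.9234
χ² = 2.6411 + 7.9234 = 10.5645 ≈ 10.565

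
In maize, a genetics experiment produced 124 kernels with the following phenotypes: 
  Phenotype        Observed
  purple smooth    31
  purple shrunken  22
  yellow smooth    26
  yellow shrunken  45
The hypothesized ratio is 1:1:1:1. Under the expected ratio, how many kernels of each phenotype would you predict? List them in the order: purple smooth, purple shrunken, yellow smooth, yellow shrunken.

Expected counts for N = 124 under a 1:1:1:1 ratio (total parts = 4):
  purple smooth: 124 × 1/4 = 31
  purple shrunken: 124 × 1/4 = 31
  yellow smooth: 124 × 1/4 = 31
  yellow shrunken: 124 × 1/4 = 31

31, 31, 31, 31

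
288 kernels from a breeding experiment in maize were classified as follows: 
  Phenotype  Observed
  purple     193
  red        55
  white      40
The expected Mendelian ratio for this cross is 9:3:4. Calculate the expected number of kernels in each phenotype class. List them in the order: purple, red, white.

Expected counts for N = 288 under a 9:3:4 ratio (total parts = 16):
  purple: 288 × 9/16 = 162
  red: 288 × 3/16 = 54
  white: 288 × 4/16 = 72

162, 54, 72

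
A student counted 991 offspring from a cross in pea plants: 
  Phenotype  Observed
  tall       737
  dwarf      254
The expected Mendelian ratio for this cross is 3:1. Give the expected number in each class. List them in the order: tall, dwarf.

743.25, 247.75

Expected counts for N = 991 under a 3:1 ratio (total parts = 4):
  tall: 991 × 3/4 = 743.25
  dwarf: 991 × 1/4 = 247.75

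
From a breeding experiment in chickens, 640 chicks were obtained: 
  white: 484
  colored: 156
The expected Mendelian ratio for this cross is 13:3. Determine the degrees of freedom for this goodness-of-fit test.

A goodness-of-fit test with 2 phenotype classes has df = 2 − 1 = 1.

1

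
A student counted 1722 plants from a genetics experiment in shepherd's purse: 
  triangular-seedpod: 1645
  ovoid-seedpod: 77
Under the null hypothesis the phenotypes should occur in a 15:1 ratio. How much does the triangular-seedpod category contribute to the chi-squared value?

The 15:1 ratio has 16 parts, so with N = 1722 the expected counts are:
  triangular-seedpod: 1722 × 15/16 = 1614.375
  ovoid-seedpod: 1722 × 1/16 = 107.625
Contribution of triangular-seedpod: (1645 − 1614.375)² / 1614.375 = 0.5810

0.581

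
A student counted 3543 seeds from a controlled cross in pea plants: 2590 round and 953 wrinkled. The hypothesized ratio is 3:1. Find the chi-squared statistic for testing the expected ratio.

6.808

Under the 3:1 hypothesis (Σ ratio = 4, N = 3543):
  round: 3543 × 3/4 = 2657.25
  wrinkled: 3543 × 1/4 = 885.75
χ² = Σ (O − E)² / E
  round: (2590 − 2657.25)² / 2657.25 = 1.7020
  wrinkled: (953 − 885.75)² / 885.75 = 5.1059
χ² = 1.7020 + 5.1059 = 6.8079 ≈ 6.808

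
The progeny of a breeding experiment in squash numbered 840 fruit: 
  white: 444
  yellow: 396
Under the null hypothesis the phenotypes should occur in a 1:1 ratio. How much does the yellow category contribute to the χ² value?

Under the 1:1 hypothesis (Σ ratio = 2, N = 840):
  white: 840 × 1/2 = 420
  yellow: 840 × 1/2 = 420
Contribution of yellow: (396 − 420)² / 420 = 1.3714

1.371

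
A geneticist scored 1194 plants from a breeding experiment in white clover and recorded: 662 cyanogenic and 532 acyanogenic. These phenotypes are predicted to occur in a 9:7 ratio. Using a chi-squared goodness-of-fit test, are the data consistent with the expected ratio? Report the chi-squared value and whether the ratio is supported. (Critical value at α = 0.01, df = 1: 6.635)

Expected counts for N = 1194 under a 9:7 ratio (total parts = 16):
  cyanogenic: 1194 × 9/16 = 671.625
  acyanogenic: 1194 × 7/16 = 522.375
χ² = Σ (O − E)² / E
  cyanogenic: (662 − 671.625)² / 671.625 = 0.1379
  acyanogenic: (532 − 522.375)² / 522.375 = 0.1773
χ² = 0.1379 + 0.1773 = 0.3152 ≈ 0.315
Degrees of freedom = 2 − 1 = 1; critical value at α = 0.01 is 6.635.
Since 0.315 < 6.635, we fail to reject the null hypothesis — the data are consistent with the 9:7 ratio.

0.315; consistent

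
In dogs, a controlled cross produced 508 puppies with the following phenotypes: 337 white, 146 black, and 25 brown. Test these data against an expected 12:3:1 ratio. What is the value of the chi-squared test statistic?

33.556

The 12:3:1 ratio has 16 parts, so with N = 508 the expected counts are:
  white: 508 × 12/16 = 381
  black: 508 × 3/16 = 95.25
  brown: 508 × 1/16 = 31.75
χ² = Σ (O − E)² / E
  white: (337 − 381)² / 381 = 5.0814
  black: (146 − 95.25)² / 95.25 = 27.0400
  brown: (25 − 31.75)² / 31.75 = 1.4350
χ² = 5.0814 + 27.0400 + 1.4350 = 33.5564 ≈ 33.556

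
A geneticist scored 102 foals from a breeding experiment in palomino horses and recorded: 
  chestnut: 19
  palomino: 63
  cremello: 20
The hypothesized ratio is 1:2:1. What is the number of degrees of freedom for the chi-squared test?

2

A goodness-of-fit test with 3 phenotype classes has df = 3 − 1 = 2.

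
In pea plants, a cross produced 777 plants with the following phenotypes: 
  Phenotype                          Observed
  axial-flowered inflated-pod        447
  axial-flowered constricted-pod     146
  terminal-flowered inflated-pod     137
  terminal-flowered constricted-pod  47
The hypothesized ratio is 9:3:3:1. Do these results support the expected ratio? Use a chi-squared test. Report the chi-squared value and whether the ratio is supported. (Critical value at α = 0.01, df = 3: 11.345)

0.795; consistent

Total ratio parts = 16. Expected numbers out of 777:
  axial-flowered inflated-pod: 777 × 9/16 = 437.0625
  axial-flowered constricted-pod: 777 × 3/16 = 145.6875
  terminal-flowered inflated-pod: 777 × 3/16 = 145.6875
  terminal-flowered constricted-pod: 777 × 1/16 = 48.5625
χ² = Σ (O − E)² / E
  axial-flowered inflated-pod: (447 − 437.0625)² / 437.0625 = 0.2259
  axial-flowered constricted-pod: (146 − 145.6875)² / 145.6875 = 0.0007
  terminal-flowered inflated-pod: (137 − 145.6875)² / 145.6875 = 0.5180
  terminal-flowered constricted-pod: (47 − 48.5625)² / 48.5625 = 0.0503
χ² = 0.2259 + 0.0007 + 0.5180 + 0.0503 = 0.7949 ≈ 0.795
Degrees of freedom = 4 − 1 = 3; critical value at α = 0.01 is 11.345.
Since 0.795 < 11.345, we fail to reject the null hypothesis — the data are consistent with the 9:3:3:1 ratio.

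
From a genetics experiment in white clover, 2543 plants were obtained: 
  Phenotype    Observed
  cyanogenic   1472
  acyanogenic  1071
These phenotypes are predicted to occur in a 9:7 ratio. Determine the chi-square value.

Total ratio parts = 16. Expected numbers out of 2543:
  cyanogenic: 2543 × 9/16 = 1430.4375
  acyanogenic: 2543 × 7/16 = 1112.5625
χ² = Σ (O − E)² / E
  cyanogenic: (1472 − 1430.4375)² / 1430.4375 = 1.2076
  acyanogenic: (1071 − 1112.5625)² / 1112.5625 = 1.5527
χ² = 1.2076 + 1.5527 = 2.7603 ≈ 2.760

2.760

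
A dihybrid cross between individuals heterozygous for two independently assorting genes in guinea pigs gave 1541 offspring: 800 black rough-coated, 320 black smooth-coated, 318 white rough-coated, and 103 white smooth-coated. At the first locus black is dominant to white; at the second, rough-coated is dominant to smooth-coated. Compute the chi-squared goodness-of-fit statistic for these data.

A dihybrid F₂ with independent assortment and complete dominance at both loci gives a 9:3:3:1 phenotypic ratio.
Total ratio parts = 16. Expected numbers out of 1541:
  black rough-coated: 1541 × 9/16 = 866.8125
  black smooth-coated: 1541 × 3/16 = 288.9375
  white rough-coated: 1541 × 3/16 = 288.9375
  white smooth-coated: 1541 × 1/16 = 96.3125
χ² = Σ (O − E)² / E
  black rough-coated: (800 − 866.8125)² / 866.8125 = 5.1498
  black smooth-coated: (320 − 288.9375)² / 288.9375 = 3.3394
  white rough-coated: (318 − 288.9375)² / 288.9375 = 2.9232
  white smooth-coated: (103 − 96.3125)² / 96.3125 = 0.4643
χ² = 5.1498 + 3.3394 + 2.9232 + 0.4643 = 11.8767 ≈ 11.877

11.877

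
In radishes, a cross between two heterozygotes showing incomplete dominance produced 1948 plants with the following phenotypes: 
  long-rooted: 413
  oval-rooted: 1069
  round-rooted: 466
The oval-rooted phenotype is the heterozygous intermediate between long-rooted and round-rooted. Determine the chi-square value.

21.416

With incomplete dominance, a heterozygote × heterozygote cross gives a 1:2:1 phenotypic ratio.
Expected counts for N = 1948 under a 1:2:1 ratio (total parts = 4):
  long-rooted: 1948 × 1/4 = 487
  oval-rooted: 1948 × 2/4 = 974
  round-rooted: 1948 × 1/4 = 487
χ² = Σ (O − E)² / E
  long-rooted: (413 − 487)² / 487 = 11.2444
  oval-rooted: (1069 − 974)² / 974 = 9.2659
  round-rooted: (466 − 487)² / 487 = 0.9055
χ² = 11.2444 + 9.2659 + 0.9055 = 21.4158 ≈ 21.416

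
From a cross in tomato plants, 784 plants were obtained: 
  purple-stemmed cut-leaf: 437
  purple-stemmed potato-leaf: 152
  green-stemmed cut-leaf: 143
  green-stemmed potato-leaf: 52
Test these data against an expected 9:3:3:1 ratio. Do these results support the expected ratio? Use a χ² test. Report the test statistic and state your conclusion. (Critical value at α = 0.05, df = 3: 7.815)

Expected counts for N = 784 under a 9:3:3:1 ratio (total parts = 16):
  purple-stemmed cut-leaf: 784 × 9/16 = 441
  purple-stemmed potato-leaf: 784 × 3/16 = 147
  green-stemmed cut-leaf: 784 × 3/16 = 147
  green-stemmed potato-leaf: 784 × 1/16 = 49
χ² = Σ (O − E)² / E
  purple-stemmed cut-leaf: (437 − 441)² / 441 = 0.0363
  purple-stemmed potato-leaf: (152 − 147)² / 147 = 0.1701
  green-stemmed cut-leaf: (143 − 147)² / 147 = 0.1088
  green-stemmed potato-leaf: (52 − 49)² / 49 = 0.1837
χ² = 0.0363 + 0.1701 + 0.1088 + 0.1837 = 0.4989 ≈ 0.499
Degrees of freedom = 4 − 1 = 3; critical value at α = 0.05 is 7.815.
Since 0.499 < 7.815, we fail to reject the null hypothesis — the data are consistent with the 9:3:3:1 ratio.

0.499; consistent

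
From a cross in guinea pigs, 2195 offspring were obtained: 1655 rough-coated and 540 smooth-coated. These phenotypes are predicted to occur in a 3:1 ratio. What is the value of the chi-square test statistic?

The 3:1 ratio has 4 parts, so with N = 2195 the expected counts are:
  rough-coated: 2195 × 3/4 = 1646.25
  smooth-coated: 2195 × 1/4 = 548.75
χ² = Σ (O − E)² / E
  rough-coated: (1655 − 1646.25)² / 1646.25 = 0.0465
  smooth-coated: (540 − 548.75)² / 548.75 = 0.1395
χ² = 0.0465 + 0.1395 = 0.186

0.186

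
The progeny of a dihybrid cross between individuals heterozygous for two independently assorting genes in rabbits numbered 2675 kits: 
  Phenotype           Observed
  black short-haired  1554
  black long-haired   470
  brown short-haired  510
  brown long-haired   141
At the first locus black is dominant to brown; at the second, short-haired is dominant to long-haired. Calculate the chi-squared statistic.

7.846

A dihybrid F₂ with independent assortment and complete dominance at both loci gives a 9:3:3:1 phenotypic ratio.
Total ratio parts = 16. Expected numbers out of 2675:
  black short-haired: 2675 × 9/16 = 1504.6875
  black long-haired: 2675 × 3/16 = 501.5625
  brown short-haired: 2675 × 3/16 = 501.5625
  brown long-haired: 2675 × 1/16 = 167.1875
χ² = Σ (O − E)² / E
  black short-haired: (1554 − 1504.6875)² / 1504.6875 = 1.6161
  black long-haired: (470 − 501.5625)² / 501.5625 = 1.9862
  brown short-haired: (510 − 501.5625)² / 501.5625 = 0.1419
  brown long-haired: (141 − 167.1875)² / 167.1875 = 4.1019
χ² = 1.6161 + 1.9862 + 0.1419 + 4.1019 = 7.8461 ≈ 7.846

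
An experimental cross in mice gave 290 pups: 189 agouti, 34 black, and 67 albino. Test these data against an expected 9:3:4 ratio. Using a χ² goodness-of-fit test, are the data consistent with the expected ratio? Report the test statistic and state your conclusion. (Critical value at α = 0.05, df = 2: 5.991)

Total ratio parts = 16. Expected numbers out of 290:
  agouti: 290 × 9/16 = 163.125
  black: 290 × 3/16 = 54.375
  albino: 290 × 4/16 = 72.5
χ² = Σ (O − E)² / E
  agouti: (189 − 163.125)² / 163.125 = 4.1043
  black: (34 − 54.375)² / 54.375 = 7.6348
  albino: (67 − 72.5)² / 72.5 = 0.4172
χ² = 4.1043 + 7.6348 + 0.4172 = 12.1563 ≈ 12.156
Degrees of freedom = 3 − 1 = 2; critical value at α = 0.05 is 5.991.
Since 12.156 > 5.991, we reject the null hypothesis — the data do not fit the 9:3:4 ratio.

12.156; not consistent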